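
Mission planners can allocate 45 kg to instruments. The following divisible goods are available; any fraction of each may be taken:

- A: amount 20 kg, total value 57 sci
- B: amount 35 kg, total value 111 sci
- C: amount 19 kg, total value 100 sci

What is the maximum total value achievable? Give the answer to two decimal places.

Take in order of value per unit:
- C (100/19 per unit): all 19 → value 100, running total 100.00
- B (111/35 per unit): 26 of 35 → value 26×111/35 = 82.4571, running total 182.46
Total 182.46.

182.46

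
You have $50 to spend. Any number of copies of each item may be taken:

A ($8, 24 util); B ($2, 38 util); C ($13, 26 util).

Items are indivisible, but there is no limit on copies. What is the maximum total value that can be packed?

950 util

Best value-per-unit is B at 38/2, and filling with it alone uses cost 25×2=50. No mix of the others beats 25×38 = 950.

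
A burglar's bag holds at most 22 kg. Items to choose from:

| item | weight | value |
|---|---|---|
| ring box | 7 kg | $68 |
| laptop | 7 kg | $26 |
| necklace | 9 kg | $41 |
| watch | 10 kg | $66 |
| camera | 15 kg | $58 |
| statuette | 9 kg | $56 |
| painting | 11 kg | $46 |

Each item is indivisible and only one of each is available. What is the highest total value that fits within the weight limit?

This is a 0/1 knapsack; check combinations near the capacity.
- ring box+watch: weight 7+10=17, value 68+66=134
- ring box+camera: weight 7+15=22, value 68+58=126
- ring box+statuette: weight 7+9=16, value 68+56=124
- watch+statuette: weight 10+9=19, value 66+56=122
Best: $134.

$134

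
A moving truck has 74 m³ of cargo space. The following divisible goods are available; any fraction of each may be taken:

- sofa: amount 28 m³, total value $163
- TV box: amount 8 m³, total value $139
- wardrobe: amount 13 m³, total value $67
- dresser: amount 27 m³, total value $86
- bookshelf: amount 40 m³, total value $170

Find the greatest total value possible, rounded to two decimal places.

Take in order of value per unit:
- TV box (139/8 per unit): all 8 → value 139, running total 139.00
- sofa (163/28 per unit): all 28 → value 163, running total 302.00
- wardrobe (67/13 per unit): all 13 → value 67, running total 369.00
- bookshelf (170/40 per unit): 25 of 40 → value 25×170/40 = 106.2500, running total 475.25
Total 475.25.

475.25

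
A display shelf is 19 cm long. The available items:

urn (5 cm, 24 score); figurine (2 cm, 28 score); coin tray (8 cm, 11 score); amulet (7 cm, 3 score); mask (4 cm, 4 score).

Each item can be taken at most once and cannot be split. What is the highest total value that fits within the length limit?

67 score

This is a 0/1 knapsack; check combinations near the capacity.
- urn+figurine+coin tray+mask: length 5+2+8+4=19, value 24+28+11+4=67
- urn+figurine+coin tray: length 5+2+8=15, value 24+28+11=63
- urn+figurine+amulet+mask: length 5+2+7+4=18, value 24+28+3+4=59
- urn+figurine+mask: length 5+2+4=11, value 24+28+4=56
Best: 67 score.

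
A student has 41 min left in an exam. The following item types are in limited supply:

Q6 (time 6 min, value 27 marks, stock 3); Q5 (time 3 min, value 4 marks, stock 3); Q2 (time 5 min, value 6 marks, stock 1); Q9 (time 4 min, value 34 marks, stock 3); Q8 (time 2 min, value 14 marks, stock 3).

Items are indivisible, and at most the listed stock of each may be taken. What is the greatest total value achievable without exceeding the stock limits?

231 marks

Best selections within time 41 and stock limits:
- 3×Q6 + 1×Q2 + 3×Q9 + 3×Q8: time 41, value 231
- 3×Q6 + 1×Q5 + 3×Q9 + 3×Q8: time 39, value 229
Best: 231 marks.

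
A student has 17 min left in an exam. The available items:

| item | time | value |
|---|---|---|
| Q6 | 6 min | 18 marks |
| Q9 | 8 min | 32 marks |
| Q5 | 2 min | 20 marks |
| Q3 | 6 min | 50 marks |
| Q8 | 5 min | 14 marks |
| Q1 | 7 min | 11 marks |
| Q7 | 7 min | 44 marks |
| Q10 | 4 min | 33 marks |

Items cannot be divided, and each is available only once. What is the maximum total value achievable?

Check high-value combinations within 17 min:
- Q3+Q7+Q10: time 6+7+4=17, value 50+44+33=127
- Q5+Q3+Q8+Q10: time 2+6+5+4=17, value 20+50+14+33=117
- Q5+Q3+Q7: time 2+6+7=15, value 20+50+44=114
Best: 127 marks.

127 marks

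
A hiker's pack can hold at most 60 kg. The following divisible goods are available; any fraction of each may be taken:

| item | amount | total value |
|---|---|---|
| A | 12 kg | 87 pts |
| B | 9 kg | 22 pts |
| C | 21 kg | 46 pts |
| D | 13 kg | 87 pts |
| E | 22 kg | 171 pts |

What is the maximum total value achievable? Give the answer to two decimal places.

375.76

Take in order of value per unit:
- E (171/22 per unit): all 22 → value 171, running total 171.00
- A (87/12 per unit): all 12 → value 87, running total 258.00
- D (87/13 per unit): all 13 → value 87, running total 345.00
- B (22/9 per unit): all 9 → value 22, running total 367.00
- C (46/21 per unit): 4 of 21 → value 4×46/21 = 8.7619, running total 375.76
Total 375.76.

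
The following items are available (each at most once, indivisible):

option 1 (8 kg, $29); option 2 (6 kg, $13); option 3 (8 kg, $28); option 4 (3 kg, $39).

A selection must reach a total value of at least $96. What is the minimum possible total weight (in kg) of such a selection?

Subsets with value ≥ 96, sorted by total weight:
- option 1+option 3+option 4: weight 19, value 96
- option 1+option 2+option 3+option 4: weight 25, value 109
Minimum weight: 19 kg.

19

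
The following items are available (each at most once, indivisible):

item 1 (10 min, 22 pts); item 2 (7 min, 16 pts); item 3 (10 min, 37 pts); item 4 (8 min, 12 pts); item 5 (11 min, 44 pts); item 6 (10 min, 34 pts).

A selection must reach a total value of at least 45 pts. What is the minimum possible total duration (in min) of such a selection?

17

Subsets with value ≥ 45, sorted by total duration:
- item 2+item 3: duration 17, value 53
- item 2+item 6: duration 17, value 50
- item 2+item 5: duration 18, value 60
- item 3+item 4: duration 18, value 49
Minimum duration: 17 min.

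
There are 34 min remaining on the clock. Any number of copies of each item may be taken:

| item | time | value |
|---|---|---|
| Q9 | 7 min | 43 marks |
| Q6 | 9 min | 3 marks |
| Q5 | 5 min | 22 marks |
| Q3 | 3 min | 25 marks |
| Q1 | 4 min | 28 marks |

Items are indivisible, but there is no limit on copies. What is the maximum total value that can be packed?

Best value-per-unit is Q3 at 25/3; filling with it alone gives 11×25 = 275.
Optimal mix: 10×Q3 + 1×Q1 → time 34, value 278.

278 marks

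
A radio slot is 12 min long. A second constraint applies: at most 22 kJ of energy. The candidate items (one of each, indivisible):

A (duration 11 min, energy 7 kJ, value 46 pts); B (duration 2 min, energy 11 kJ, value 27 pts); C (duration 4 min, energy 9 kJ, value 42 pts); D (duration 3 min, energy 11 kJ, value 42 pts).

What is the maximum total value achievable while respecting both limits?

Feasible sets respecting both limits:
- C+D: duration 7, energy 20, value 84
- B+C: duration 6, energy 20, value 69
- B+D: duration 5, energy 22, value 69
Best: 84 pts.

84 pts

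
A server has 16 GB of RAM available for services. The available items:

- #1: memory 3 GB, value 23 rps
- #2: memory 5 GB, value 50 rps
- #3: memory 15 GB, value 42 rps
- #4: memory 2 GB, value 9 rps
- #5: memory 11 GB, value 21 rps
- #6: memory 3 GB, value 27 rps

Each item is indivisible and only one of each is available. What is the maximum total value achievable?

This is a 0/1 knapsack; check combinations near the capacity.
- #1+#2+#4+#6: memory 3+5+2+3=13, value 23+50+9+27=109
- #1+#2+#6: memory 3+5+3=11, value 23+50+27=100
- #2+#4+#6: memory 5+2+3=10, value 50+9+27=86
Best: 109 rps.

109 rps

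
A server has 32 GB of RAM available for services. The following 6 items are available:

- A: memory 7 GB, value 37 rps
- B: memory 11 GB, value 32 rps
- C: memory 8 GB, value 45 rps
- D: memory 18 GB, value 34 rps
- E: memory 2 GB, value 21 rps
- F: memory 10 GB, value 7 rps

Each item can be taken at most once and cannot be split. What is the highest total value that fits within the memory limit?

135 rps

Check high-value combinations within 32 GB:
- A+B+C+E: memory 7+11+8+2=28, value 37+32+45+21=135
- A+B+C: memory 7+11+8=26, value 37+32+45=114
- A+C+E+F: memory 7+8+2+10=27, value 37+45+21+7=110
- B+C+E+F: memory 11+8+2+10=31, value 32+45+21+7=105
Best: 135 rps.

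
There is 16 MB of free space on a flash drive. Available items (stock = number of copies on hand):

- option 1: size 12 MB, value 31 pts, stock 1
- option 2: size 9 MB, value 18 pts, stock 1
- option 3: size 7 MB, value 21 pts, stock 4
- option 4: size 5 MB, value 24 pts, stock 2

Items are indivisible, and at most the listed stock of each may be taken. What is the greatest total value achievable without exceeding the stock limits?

48 pts

Best selections within size 16 and stock limits:
- 2×option 4: size 10, value 48
- 1×option 3 + 1×option 4: size 12, value 45
Best: 48 pts.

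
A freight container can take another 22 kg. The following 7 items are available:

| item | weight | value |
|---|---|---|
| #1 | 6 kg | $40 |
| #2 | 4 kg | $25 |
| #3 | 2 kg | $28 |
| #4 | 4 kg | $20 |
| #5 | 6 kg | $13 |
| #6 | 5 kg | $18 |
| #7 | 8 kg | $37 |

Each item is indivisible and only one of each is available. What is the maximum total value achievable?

$131

This is a 0/1 knapsack; check combinations near the capacity.
- #1+#2+#3+#4+#6: weight 6+4+2+4+5=21, value 40+25+28+20+18=131
- #1+#2+#3+#7: weight 6+4+2+8=20, value 40+25+28+37=130
- #1+#2+#3+#4+#5: weight 6+4+2+4+6=22, value 40+25+28+20+13=126
- #1+#3+#4+#7: weight 6+2+4+8=20, value 40+28+20+37=125
- #1+#3+#6+#7: weight 6+2+5+8=21, value 40+28+18+37=123
Best: $131.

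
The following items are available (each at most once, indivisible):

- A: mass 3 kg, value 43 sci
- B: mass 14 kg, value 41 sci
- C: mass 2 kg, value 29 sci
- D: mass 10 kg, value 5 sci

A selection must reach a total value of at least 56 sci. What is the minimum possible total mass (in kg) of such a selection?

Subsets with value ≥ 56, sorted by total mass:
- A+C: mass 5, value 72
- A+C+D: mass 15, value 77
Minimum mass: 5 kg.

5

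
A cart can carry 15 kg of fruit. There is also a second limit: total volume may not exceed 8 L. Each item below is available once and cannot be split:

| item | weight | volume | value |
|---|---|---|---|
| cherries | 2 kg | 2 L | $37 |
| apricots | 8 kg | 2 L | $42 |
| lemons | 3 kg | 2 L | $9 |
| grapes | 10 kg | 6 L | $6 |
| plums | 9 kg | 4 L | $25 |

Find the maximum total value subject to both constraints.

$88

Feasible sets respecting both limits:
- cherries+apricots+lemons: weight 13, volume 6, value 88
- cherries+apricots: weight 10, volume 4, value 79
- cherries+lemons+plums: weight 14, volume 8, value 71
- cherries+plums: weight 11, volume 6, value 62
Best: $88.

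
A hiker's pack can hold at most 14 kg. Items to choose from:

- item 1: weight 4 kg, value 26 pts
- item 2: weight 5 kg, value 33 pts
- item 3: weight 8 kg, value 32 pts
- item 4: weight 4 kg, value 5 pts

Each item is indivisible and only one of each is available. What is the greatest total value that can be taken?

65 pts

Check high-value combinations within 14 kg:
- item 2+item 3: weight 5+8=13, value 33+32=65
- item 1+item 2+item 4: weight 4+5+4=13, value 26+33+5=64
- item 1+item 2: weight 4+5=9, value 26+33=59
- item 1+item 3: weight 4+8=12, value 26+32=58
- item 2+item 4: weight 5+4=9, value 33+5=38
Best: 65 pts.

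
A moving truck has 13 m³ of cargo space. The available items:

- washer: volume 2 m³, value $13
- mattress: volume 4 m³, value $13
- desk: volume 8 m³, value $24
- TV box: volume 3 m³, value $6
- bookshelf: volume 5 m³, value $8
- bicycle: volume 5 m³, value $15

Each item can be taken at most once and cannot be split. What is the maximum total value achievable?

Check high-value combinations within 13 m³:
- washer+desk+TV box: volume 2+8+3=13, value 13+24+6=43
- washer+mattress+bicycle: volume 2+4+5=11, value 13+13+15=41
- desk+bicycle: volume 8+5=13, value 24+15=39
- washer+desk: volume 2+8=10, value 13+24=37
Best: $43.

$43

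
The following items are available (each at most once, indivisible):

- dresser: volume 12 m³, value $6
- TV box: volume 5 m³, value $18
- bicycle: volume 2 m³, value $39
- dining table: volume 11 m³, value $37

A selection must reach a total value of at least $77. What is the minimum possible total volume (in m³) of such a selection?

Subsets with value ≥ 77, sorted by total volume:
- TV box+bicycle+dining table: volume 18, value 94
- dresser+bicycle+dining table: volume 25, value 82
Minimum volume: 18 m³.

18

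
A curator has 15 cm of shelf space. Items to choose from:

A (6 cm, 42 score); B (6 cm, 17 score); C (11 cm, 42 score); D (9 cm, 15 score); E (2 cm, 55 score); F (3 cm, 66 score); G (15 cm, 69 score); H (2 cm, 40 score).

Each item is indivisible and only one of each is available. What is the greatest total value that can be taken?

203 score

Check high-value combinations within 15 cm:
- A+E+F+H: length 6+2+3+2=13, value 42+55+66+40=203
- B+E+F+H: length 6+2+3+2=13, value 17+55+66+40=178
- A+E+F: length 6+2+3=11, value 42+55+66=163
- E+F+H: length 2+3+2=7, value 55+66+40=161
- A+F+H: length 6+3+2=11, value 42+66+40=148
Best: 203 score.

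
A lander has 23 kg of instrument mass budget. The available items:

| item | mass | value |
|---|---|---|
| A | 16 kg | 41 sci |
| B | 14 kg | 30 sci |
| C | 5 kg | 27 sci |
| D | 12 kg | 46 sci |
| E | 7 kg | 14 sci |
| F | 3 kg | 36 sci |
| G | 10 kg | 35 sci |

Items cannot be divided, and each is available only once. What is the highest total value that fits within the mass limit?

109 sci

This is a 0/1 knapsack; check combinations near the capacity.
- C+D+F: mass 5+12+3=20, value 27+46+36=109
- C+F+G: mass 5+3+10=18, value 27+36+35=98
- D+E+F: mass 12+7+3=22, value 46+14+36=96
- B+C+F: mass 14+5+3=22, value 30+27+36=93
- E+F+G: mass 7+3+10=20, value 14+36+35=85
Best: 109 sci.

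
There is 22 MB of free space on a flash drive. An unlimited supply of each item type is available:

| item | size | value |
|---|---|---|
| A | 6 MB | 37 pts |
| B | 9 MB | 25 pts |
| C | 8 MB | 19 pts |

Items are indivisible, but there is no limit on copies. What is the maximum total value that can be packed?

111 pts

Best value-per-unit is A at 37/6, and filling with it alone uses size 3×6=18. No mix of the others beats 3×37 = 111.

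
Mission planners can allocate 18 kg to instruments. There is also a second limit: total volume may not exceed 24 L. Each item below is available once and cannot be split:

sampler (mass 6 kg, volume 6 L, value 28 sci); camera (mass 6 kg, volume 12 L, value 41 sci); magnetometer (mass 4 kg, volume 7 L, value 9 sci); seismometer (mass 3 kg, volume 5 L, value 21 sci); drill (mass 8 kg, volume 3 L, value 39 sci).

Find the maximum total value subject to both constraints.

101 sci

Feasible sets respecting both limits:
- camera+seismometer+drill: mass 17, volume 20, value 101
- sampler+camera+seismometer: mass 15, volume 23, value 90
- camera+magnetometer+drill: mass 18, volume 22, value 89
- sampler+seismometer+drill: mass 17, volume 14, value 88
Best: 101 sci.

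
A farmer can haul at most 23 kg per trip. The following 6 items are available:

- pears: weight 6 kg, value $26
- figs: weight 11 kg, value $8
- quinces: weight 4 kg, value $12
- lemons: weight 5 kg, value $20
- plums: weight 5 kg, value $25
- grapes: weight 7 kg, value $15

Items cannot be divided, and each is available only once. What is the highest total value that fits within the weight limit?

$86

Check high-value combinations within 23 kg:
- pears+lemons+plums+grapes: weight 6+5+5+7=23, value 26+20+25+15=86
- pears+quinces+lemons+plums: weight 6+4+5+5=20, value 26+12+20+25=83
- pears+quinces+plums+grapes: weight 6+4+5+7=22, value 26+12+25+15=78
- pears+quinces+lemons+grapes: weight 6+4+5+7=22, value 26+12+20+15=73
- quinces+lemons+plums+grapes: weight 4+5+5+7=21, value 12+20+25+15=72
Best: $86.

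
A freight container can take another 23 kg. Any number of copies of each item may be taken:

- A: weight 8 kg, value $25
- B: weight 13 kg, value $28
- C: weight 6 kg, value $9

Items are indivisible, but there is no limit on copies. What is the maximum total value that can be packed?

$59

Best value-per-unit is A at 25/8; filling with it alone gives 2×25 = 50.
Optimal mix: 2×A + 1×C → weight 22, value 59.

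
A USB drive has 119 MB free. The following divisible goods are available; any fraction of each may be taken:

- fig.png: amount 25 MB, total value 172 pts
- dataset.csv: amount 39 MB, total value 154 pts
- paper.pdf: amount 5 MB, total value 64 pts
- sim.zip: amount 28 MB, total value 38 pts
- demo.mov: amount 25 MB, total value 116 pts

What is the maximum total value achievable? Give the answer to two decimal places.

539.93

Take in order of value per unit:
- paper.pdf (64/5 per unit): all 5 → value 64, running total 64.00
- fig.png (172/25 per unit): all 25 → value 172, running total 236.00
- demo.mov (116/25 per unit): all 25 → value 116, running total 352.00
- dataset.csv (154/39 per unit): all 39 → value 154, running total 506.00
- sim.zip (38/28 per unit): 25 of 28 → value 25×38/28 = 33.9286, running total 539.93
Total 539.93.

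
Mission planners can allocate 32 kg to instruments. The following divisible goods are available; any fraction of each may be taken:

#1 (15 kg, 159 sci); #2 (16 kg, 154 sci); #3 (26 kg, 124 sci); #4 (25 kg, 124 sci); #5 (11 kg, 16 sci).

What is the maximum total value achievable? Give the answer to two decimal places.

317.96

Take in order of value per unit:
- #1 (159/15 per unit): all 15 → value 159, running total 159.00
- #2 (154/16 per unit): all 16 → value 154, running total 313.00
- #4 (124/25 per unit): 1 of 25 → value 1×124/25 = 4.9600, running total 317.96
Total 317.96.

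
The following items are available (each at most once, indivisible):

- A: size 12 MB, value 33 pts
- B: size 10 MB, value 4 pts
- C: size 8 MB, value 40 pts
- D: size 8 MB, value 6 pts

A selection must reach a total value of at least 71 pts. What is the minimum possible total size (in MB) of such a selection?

Subsets with value ≥ 71, sorted by total size:
- A+C: size 20, value 73
- A+C+D: size 28, value 79
Minimum size: 20 MB.

20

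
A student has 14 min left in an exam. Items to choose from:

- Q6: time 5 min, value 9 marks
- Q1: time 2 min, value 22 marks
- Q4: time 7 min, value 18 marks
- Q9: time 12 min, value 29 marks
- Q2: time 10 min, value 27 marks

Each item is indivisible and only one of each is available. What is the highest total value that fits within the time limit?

51 marks

Check high-value combinations within 14 min:
- Q1+Q9: time 2+12=14, value 22+29=51
- Q1+Q2: time 2+10=12, value 22+27=49
- Q6+Q1+Q4: time 5+2+7=14, value 9+22+18=49
Best: 51 marks.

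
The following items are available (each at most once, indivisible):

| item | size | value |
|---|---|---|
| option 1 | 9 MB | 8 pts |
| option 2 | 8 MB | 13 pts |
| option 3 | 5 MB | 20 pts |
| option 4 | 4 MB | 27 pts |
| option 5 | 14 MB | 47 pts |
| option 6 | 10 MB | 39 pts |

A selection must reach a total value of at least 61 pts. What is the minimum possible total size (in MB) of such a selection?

Subsets with value ≥ 61, sorted by total size:
- option 4+option 6: size 14, value 66
- option 4+option 5: size 18, value 74
- option 3+option 4+option 6: size 19, value 86
- option 3+option 5: size 19, value 67
Minimum size: 14 MB.

14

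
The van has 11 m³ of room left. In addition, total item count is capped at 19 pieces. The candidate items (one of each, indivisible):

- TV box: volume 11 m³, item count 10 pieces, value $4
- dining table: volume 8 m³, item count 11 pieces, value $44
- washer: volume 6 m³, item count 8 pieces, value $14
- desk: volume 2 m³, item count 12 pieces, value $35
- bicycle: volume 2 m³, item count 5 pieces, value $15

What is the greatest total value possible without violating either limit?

$59

Feasible sets respecting both limits:
- dining table+bicycle: volume 10, item count 16, value 59
- desk+bicycle: volume 4, item count 17, value 50
- dining table: volume 8, item count 11, value 44
Best: $59.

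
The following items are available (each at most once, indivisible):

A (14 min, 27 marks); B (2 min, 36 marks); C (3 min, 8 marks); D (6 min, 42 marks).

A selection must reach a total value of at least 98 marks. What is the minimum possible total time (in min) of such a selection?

22

Subsets with value ≥ 98, sorted by total time:
- A+B+D: time 22, value 105
- A+B+C+D: time 25, value 113
Minimum time: 22 min.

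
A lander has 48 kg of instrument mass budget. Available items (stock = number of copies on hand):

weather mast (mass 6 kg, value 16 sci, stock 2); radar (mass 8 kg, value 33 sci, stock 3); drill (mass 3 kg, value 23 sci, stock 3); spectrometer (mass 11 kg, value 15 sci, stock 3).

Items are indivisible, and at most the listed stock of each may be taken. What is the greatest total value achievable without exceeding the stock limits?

Top feasible selections:
- 2×weather mast + 3×radar + 3×drill: mass 45, value 200
- 1×weather mast + 3×radar + 3×drill: mass 39, value 184
- 3×radar + 3×drill + 1×spectrometer: mass 44, value 183
- 2×weather mast + 2×radar + 3×drill + 1×spectrometer: mass 48, value 182
Best: 200 sci.

200 sci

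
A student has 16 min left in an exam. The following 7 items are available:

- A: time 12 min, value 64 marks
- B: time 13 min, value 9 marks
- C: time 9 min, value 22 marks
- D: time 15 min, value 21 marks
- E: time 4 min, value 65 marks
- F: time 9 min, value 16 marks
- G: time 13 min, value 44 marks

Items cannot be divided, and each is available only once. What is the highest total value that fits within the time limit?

129 marks

Check high-value combinations within 16 min:
- A+E: time 12+4=16, value 64+65=129
- C+E: time 9+4=13, value 22+65=87
- E+F: time 4+9=13, value 65+16=81
- E: time 4, value 65
- A: time 12, value 64
Best: 129 marks.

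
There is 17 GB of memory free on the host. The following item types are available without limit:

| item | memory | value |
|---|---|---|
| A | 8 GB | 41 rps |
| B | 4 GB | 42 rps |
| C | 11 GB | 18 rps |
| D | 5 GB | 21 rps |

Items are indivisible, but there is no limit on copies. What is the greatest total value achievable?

Best value-per-unit is B at 42/4, and filling with it alone uses memory 4×4=16. No mix of the others beats 4×42 = 168.

168 rps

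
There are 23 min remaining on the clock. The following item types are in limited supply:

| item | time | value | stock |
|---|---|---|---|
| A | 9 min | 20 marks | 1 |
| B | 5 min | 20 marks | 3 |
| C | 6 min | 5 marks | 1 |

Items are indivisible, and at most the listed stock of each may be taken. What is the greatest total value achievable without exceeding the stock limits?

65 marks

Best selections within time 23 and stock limits:
- 3×B + 1×C: time 21, value 65
- 3×B: time 15, value 60
Best: 65 marks.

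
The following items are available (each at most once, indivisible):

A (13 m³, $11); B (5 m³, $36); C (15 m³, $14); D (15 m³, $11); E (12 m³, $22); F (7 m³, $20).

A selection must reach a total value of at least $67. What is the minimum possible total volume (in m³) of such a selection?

Subsets with value ≥ 67, sorted by total volume:
- B+E+F: volume 24, value 78
- A+B+F: volume 25, value 67
Minimum volume: 24 m³.

24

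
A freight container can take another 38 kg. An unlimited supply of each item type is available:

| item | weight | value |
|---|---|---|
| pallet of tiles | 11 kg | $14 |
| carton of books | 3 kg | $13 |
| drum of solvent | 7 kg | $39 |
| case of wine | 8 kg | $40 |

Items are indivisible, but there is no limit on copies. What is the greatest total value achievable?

Best value-per-unit is drum of solvent at 39/7; filling with it alone gives 5×39 = 195.
Optimal mix: 1×carton of books + 5×drum of solvent → weight 38, value 208.

$208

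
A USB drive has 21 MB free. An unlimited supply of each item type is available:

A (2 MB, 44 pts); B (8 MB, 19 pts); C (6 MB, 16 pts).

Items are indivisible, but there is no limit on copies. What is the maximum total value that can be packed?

Best value-per-unit is A at 44/2, and filling with it alone uses size 10×2=20. No mix of the others beats 10×44 = 440.

440 pts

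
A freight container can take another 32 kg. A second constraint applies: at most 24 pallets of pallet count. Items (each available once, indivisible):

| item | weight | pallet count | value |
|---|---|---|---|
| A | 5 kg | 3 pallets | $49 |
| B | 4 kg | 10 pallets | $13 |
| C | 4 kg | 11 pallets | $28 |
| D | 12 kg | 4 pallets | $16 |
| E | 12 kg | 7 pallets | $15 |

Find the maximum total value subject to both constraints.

Feasible sets respecting both limits:
- A+C+D: weight 21, pallet count 18, value 93
- A+C+E: weight 21, pallet count 21, value 92
- A+B+C: weight 13, pallet count 24, value 90
- A+D+E: weight 29, pallet count 14, value 80
Best: $93.

$93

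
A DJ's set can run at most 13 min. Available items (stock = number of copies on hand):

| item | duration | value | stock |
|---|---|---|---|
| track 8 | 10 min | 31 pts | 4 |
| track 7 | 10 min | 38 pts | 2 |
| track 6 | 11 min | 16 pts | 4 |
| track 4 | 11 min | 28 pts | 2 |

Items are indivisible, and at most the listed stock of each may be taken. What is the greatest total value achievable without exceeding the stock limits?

Best selections within duration 13 and stock limits:
- 1×track 7: duration 10, value 38
- 1×track 8: duration 10, value 31
- 1×track 4: duration 11, value 28
- 1×track 6: duration 11, value 16
Best: 38 pts.

38 pts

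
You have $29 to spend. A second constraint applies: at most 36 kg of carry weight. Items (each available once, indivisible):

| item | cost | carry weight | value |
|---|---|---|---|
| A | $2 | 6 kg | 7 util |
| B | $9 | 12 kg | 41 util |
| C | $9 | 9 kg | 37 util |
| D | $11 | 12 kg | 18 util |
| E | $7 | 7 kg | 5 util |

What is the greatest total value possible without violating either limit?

96 util

Feasible sets respecting both limits:
- B+C+D: cost 29, carry weight 33, value 96
- A+B+C+E: cost 27, carry weight 34, value 90
- A+B+C: cost 20, carry weight 27, value 85
Best: 96 util.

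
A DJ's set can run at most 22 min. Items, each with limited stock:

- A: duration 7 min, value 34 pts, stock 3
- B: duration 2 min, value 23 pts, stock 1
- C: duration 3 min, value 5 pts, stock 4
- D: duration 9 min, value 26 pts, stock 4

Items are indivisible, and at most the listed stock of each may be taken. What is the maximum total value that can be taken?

Top feasible selections:
- 3×A: duration 21, value 102
- 2×A + 1×B + 2×C: duration 22, value 101
- 2×A + 1×B + 1×C: duration 19, value 96
- 2×A + 1×B: duration 16, value 91
Best: 102 pts.

102 pts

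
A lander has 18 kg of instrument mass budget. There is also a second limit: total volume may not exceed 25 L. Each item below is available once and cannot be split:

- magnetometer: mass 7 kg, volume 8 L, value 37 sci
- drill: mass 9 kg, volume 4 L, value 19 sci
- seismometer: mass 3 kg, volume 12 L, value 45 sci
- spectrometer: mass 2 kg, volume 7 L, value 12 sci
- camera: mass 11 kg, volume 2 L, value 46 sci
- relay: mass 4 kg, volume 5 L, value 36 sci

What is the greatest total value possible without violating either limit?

127 sci

Feasible sets respecting both limits:
- seismometer+camera+relay: mass 18, volume 19, value 127
- magnetometer+seismometer+relay: mass 14, volume 25, value 118
- seismometer+spectrometer+camera: mass 16, volume 21, value 103
Best: 127 sci.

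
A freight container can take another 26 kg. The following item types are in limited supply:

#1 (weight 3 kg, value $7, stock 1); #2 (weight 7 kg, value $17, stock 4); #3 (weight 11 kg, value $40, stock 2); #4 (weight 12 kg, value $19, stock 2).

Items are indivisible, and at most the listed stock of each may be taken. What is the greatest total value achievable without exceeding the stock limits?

$87

Best selections within weight 26 and stock limits:
- 1×#1 + 2×#3: weight 25, value 87
- 2×#3: weight 22, value 80
- 2×#2 + 1×#3: weight 25, value 74
Best: $87.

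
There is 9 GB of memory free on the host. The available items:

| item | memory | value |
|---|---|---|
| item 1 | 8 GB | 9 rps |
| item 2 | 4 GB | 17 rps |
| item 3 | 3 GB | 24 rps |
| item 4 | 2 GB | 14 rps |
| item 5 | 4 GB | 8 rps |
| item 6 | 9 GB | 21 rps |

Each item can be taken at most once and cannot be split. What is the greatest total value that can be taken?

This is a 0/1 knapsack; check combinations near the capacity.
- item 2+item 3+item 4: memory 4+3+2=9, value 17+24+14=55
- item 3+item 4+item 5: memory 3+2+4=9, value 24+14+8=46
- item 2+item 3: memory 4+3=7, value 17+24=41
Best: 55 rps.

55 rps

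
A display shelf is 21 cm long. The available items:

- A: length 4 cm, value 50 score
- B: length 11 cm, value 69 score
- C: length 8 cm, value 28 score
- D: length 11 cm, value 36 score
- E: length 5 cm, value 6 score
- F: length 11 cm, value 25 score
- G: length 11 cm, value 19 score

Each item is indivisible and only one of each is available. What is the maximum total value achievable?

Check high-value combinations within 21 cm:
- A+B+E: length 4+11+5=20, value 50+69+6=125
- A+B: length 4+11=15, value 50+69=119
- B+C: length 11+8=19, value 69+28=97
Best: 125 score.

125 score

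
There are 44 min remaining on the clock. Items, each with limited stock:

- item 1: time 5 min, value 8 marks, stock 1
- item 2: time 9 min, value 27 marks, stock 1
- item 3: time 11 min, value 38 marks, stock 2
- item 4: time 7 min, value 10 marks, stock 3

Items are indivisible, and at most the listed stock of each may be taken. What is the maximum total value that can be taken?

Best selections within time 44 and stock limits:
- 1×item 1 + 1×item 2 + 2×item 3 + 1×item 4: time 43, value 121
- 1×item 2 + 2×item 3 + 1×item 4: time 38, value 113
Best: 121 marks.

121 marks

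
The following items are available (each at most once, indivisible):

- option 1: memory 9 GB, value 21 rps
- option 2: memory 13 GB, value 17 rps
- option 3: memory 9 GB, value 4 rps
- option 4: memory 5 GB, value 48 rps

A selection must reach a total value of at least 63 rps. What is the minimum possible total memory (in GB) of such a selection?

14

Subsets with value ≥ 63, sorted by total memory:
- option 1+option 4: memory 14, value 69
- option 2+option 4: memory 18, value 65
Minimum memory: 14 GB.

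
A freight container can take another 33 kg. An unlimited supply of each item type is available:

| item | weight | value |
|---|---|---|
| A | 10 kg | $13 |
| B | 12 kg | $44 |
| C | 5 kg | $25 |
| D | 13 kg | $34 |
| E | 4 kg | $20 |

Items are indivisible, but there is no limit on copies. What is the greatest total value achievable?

$165

Best value-per-unit is C at 25/5; filling with it alone gives 6×25 = 150.
Optimal mix: 5×C + 2×E → weight 33, value 165.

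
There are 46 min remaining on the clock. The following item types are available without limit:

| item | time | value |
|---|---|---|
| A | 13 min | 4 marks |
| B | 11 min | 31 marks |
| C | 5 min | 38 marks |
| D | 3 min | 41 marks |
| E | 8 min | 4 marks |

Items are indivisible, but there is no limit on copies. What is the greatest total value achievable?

Best value-per-unit is D at 41/3, and filling with it alone uses time 15×3=45. No mix of the others beats 15×41 = 615.

615 marks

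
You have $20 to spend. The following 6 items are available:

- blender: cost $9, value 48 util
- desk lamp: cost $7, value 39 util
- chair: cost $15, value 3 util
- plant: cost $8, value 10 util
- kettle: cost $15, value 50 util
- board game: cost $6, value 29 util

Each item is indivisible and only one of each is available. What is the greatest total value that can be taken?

Check high-value combinations within $20:
- blender+desk lamp: cost 9+7=16, value 48+39=87
- blender+board game: cost 9+6=15, value 48+29=77
- desk lamp+board game: cost 7+6=13, value 39+29=68
- blender+plant: cost 9+8=17, value 48+10=58
Best: 87 util.

87 util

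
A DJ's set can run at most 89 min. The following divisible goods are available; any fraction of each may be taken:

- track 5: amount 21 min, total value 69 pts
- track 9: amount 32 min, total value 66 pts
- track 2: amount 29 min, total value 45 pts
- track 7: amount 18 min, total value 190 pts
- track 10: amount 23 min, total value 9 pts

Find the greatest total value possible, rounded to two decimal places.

Take in order of value per unit:
- track 7 (190/18 per unit): all 18 → value 190, running total 190.00
- track 5 (69/21 per unit): all 21 → value 69, running total 259.00
- track 9 (66/32 per unit): all 32 → value 66, running total 325.00
- track 2 (45/29 per unit): 18 of 29 → value 18×45/29 = 27.9310, running total 352.93
Total 352.93.

352.93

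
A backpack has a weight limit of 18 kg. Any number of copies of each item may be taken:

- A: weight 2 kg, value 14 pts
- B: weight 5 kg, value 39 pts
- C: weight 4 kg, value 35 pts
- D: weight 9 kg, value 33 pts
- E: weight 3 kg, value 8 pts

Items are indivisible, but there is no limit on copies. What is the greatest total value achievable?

154 pts

Best value-per-unit is C at 35/4; filling with it alone gives 4×35 = 140.
Optimal mix: 1×A + 4×C → weight 18, value 154.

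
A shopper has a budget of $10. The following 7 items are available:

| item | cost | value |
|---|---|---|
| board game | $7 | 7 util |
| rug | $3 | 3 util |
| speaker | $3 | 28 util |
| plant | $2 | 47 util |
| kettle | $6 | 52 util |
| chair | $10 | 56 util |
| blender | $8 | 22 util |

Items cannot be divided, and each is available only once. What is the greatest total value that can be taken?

Check high-value combinations within $10:
- plant+kettle: cost 2+6=8, value 47+52=99
- speaker+kettle: cost 3+6=9, value 28+52=80
- rug+speaker+plant: cost 3+3+2=8, value 3+28+47=78
- speaker+plant: cost 3+2=5, value 28+47=75
Best: 99 util.

99 util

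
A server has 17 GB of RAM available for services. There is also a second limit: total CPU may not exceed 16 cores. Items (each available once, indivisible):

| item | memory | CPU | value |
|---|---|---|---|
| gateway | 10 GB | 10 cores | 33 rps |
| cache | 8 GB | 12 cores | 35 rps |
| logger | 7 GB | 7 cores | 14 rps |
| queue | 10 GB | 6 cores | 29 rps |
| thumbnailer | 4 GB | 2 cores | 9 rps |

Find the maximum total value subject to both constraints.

Feasible sets respecting both limits:
- cache+thumbnailer: memory 12, CPU 14, value 44
- logger+queue: memory 17, CPU 13, value 43
- gateway+thumbnailer: memory 14, CPU 12, value 42
Best: 44 rps.

44 rps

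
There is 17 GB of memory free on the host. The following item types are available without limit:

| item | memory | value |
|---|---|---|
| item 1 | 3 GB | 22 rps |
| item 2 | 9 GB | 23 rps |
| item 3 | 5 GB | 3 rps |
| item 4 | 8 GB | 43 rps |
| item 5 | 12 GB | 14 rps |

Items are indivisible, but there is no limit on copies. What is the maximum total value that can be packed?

Best value-per-unit is item 1 at 22/3, and filling with it alone uses memory 5×3=15. No mix of the others beats 5×22 = 110.

110 rps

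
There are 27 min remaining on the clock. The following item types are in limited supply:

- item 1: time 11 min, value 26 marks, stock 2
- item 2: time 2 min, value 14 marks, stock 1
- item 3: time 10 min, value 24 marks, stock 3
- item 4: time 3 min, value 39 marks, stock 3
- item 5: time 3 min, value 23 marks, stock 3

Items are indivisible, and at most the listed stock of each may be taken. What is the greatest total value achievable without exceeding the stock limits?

Top feasible selections:
- 1×item 2 + 1×item 3 + 3×item 4 + 2×item 5: time 27, value 201
- 1×item 2 + 3×item 4 + 3×item 5: time 20, value 200
Best: 201 marks.

201 marks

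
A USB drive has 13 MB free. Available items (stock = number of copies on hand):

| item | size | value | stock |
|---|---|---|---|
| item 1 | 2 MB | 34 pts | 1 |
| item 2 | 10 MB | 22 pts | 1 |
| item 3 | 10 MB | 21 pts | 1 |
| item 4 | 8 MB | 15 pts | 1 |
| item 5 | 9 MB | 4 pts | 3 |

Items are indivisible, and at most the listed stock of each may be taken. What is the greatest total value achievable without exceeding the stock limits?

56 pts

Top feasible selections:
- 1×item 1 + 1×item 2: size 12, value 56
- 1×item 1 + 1×item 3: size 12, value 55
- 1×item 1 + 1×item 4: size 10, value 49
Best: 56 pts.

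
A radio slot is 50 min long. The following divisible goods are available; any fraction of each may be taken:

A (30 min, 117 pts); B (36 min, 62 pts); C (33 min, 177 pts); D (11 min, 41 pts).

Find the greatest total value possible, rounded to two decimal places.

Take in order of value per unit:
- C (177/33 per unit): all 33 → value 177, running total 177.00
- A (117/30 per unit): 17 of 30 → value 17×117/30 = 66.3000, running total 243.30
Total 243.30.

243.30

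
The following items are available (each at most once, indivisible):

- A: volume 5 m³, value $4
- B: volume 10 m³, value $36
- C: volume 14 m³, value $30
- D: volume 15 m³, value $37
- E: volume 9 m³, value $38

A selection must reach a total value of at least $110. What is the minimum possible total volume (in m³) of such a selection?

34

Subsets with value ≥ 110, sorted by total volume:
- B+D+E: volume 34, value 111
- A+B+D+E: volume 39, value 115
- B+C+D+E: volume 48, value 141
- A+B+C+D+E: volume 53, value 145
Minimum volume: 34 m³.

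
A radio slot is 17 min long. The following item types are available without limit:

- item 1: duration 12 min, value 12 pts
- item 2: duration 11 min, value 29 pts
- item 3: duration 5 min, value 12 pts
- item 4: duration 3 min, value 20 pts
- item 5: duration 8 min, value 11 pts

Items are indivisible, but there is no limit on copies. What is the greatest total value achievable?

100 pts

Best value-per-unit is item 4 at 20/3, and filling with it alone uses duration 5×3=15. No mix of the others beats 5×20 = 100.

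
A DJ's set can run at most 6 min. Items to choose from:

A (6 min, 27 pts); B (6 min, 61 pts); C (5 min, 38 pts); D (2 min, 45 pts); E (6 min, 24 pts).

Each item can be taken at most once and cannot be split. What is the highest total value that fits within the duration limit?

61 pts

Check high-value combinations within 6 min:
- B: duration 6, value 61
- D: duration 2, value 45
- C: duration 5, value 38
- A: duration 6, value 27
- E: duration 6, value 24
Best: 61 pts.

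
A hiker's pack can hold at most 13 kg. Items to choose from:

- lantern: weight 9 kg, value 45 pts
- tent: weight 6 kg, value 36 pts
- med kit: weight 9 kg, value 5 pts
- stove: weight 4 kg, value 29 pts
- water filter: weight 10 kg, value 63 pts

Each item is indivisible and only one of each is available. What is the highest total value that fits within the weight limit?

Check high-value combinations within 13 kg:
- lantern+stove: weight 9+4=13, value 45+29=74
- tent+stove: weight 6+4=10, value 36+29=65
- water filter: weight 10, value 63
- lantern: weight 9, value 45
- tent: weight 6, value 36
Best: 74 pts.

74 pts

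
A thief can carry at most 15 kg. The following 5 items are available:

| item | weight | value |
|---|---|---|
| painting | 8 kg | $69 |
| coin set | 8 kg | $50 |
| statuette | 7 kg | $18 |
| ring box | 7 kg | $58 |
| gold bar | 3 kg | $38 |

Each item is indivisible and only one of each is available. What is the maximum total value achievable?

Check high-value combinations within 15 kg:
- painting+ring box: weight 8+7=15, value 69+58=127
- coin set+ring box: weight 8+7=15, value 50+58=108
- painting+gold bar: weight 8+3=11, value 69+38=107
- ring box+gold bar: weight 7+3=10, value 58+38=96
- coin set+gold bar: weight 8+3=11, value 50+38=88
Best: $127.

$127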